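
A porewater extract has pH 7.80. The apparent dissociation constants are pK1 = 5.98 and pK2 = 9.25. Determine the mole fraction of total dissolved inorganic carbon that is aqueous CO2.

α₀ = 0.0144

α₀ = 1 / (1 + K1/[H⁺] + K1K2/[H⁺]²) = 1 / (1 + 10^+1.82 + 10^+0.37)
   = 1 / (1 + 66.069 + 2.3442) = 1/69.414 = 0.01441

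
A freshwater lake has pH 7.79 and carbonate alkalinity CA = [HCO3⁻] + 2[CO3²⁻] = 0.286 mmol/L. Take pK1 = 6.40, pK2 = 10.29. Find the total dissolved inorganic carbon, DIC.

CA = [HCO3⁻] + 2[CO3²⁻] = (α₁ + 2α₂)·DIC
At pH 7.79: [H⁺]/K1 = 10^-1.39 = 0.040738, K2/[H⁺] = 10^-2.50 = 0.0031623
α₁ = 1/(1 + 0.040738 + 0.0031623) = 1/1.0439 = 0.9579; α₂ = α₁·K2/[H⁺] = 0.003029
α₁ + 2α₂ = 0.9640
DIC = CA / (α₁ + 2α₂) = 0.286 / 0.9640 = 0.297 mmol/L

DIC = 0.297 mmol/L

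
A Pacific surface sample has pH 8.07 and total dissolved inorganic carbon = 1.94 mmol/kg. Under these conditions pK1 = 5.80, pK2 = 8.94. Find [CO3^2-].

[CO3²⁻] = 0.230 mmol/kg

α₂ = 1 / (1 + [H⁺]/K2 + [H⁺]²/(K1K2)) = 1 / (1 + 10^+0.87 + 10^-1.40)
   = 1 / (1 + 7.4131 + 0.039811) = 1/8.4529 = 0.1183
[CO3²⁻] = α₂ × DIC = 0.1183 × 1.94 = 0.230 mmol/kg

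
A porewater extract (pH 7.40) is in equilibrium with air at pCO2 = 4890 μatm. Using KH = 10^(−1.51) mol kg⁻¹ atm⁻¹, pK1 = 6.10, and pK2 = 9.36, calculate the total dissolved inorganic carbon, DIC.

DIC = 3.20 mmol/kg

[CO2*] = KH · pCO2 = 10^(−1.51) × 4890×10^-6 = 1.511×10^-4 mol/kg
α₀ = 1/(1 + K1/[H⁺] + K1K2/[H⁺]²) = 1/(1 + 10^+1.30 + 10^-0.66) = 0.04723
DIC = [CO2*]/α₀ = 1.511×10^-4 / 0.04723 = 3.20 mmol/kg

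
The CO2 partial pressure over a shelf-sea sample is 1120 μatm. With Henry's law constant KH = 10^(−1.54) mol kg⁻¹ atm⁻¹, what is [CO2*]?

[CO2*] = 32.3 μmol/kg

KH = 10^(−1.54) = 2.884×10^-2 mol kg⁻¹ atm⁻¹
[CO2*] = KH · pCO2 = 2.884×10^-2 × 1120×10^-6 atm = 3.23×10^-5 mol/kg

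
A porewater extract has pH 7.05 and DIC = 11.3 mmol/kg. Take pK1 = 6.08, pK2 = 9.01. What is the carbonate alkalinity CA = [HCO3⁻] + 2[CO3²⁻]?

CA = [HCO3⁻] + 2[CO3²⁻] = (α₁ + 2α₂)·DIC
At pH 7.05: [H⁺]/K1 = 10^-0.97 = 0.10715, K2/[H⁺] = 10^-1.96 = 0.010965
α₁ = 1/(1 + 0.10715 + 0.010965) = 1/1.1181 = 0.8944; α₂ = α₁·K2/[H⁺] = 0.009806
α₁ + 2α₂ = 0.9140
CA = 0.9140 × 11.3 = 10.3 mmol/kg

CA = 10.3 mmol/kg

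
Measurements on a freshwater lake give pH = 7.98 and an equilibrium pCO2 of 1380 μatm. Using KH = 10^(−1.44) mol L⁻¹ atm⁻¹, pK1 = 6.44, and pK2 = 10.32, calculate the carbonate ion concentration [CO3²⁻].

[CO3²⁻] = 7.94 μmol/L

[CO2*] = KH · pCO2 = 10^(−1.44) × 1380×10^-6 = 5.010×10^-5 mol/L
α₀ = 1/(1 + K1/[H⁺] + K1K2/[H⁺]²) = 1/(1 + 10^+1.54 + 10^-0.80) = 0.02791
DIC = [CO2*]/α₀ = 5.010×10^-5 / 0.02791 = 1.795 mmol/L
[CO3²⁻] = α₂·DIC; α₂ = 0.004423, so [CO3²⁻] = 0.004423 × 1.795 = 0.00794 mmol/L = 7.94 μmol/L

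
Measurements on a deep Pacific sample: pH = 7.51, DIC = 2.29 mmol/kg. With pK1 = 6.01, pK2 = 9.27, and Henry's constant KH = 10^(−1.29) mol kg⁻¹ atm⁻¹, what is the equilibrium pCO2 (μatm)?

pCO2 = 1350 μatm

α₀ = 1 / (1 + K1/[H⁺] + K1K2/[H⁺]²) = 1 / (1 + 10^+1.50 + 10^-0.26)
   = 1 / (1 + 31.623 + 0.54954) = 1/33.172 = 0.03015
[CO2*] = α₀ × DIC = 0.03015 × 2.29 = 0.06903 mmol/kg
pCO2 = [CO2*]/KH = 6.903×10^-5 / 5.129×10^-2 = 1350 μatm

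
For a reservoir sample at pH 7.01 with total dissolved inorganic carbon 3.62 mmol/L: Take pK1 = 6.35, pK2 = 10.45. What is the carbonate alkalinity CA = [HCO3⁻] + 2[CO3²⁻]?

CA = [HCO3⁻] + 2[CO3²⁻] = (α₁ + 2α₂)·DIC
At pH 7.01: [H⁺]/K1 = 10^-0.66 = 0.21878, K2/[H⁺] = 10^-3.44 = 0.00036308
α₁ = 1/(1 + 0.21878 + 0.00036308) = 1/1.2191 = 0.8203; α₂ = α₁·K2/[H⁺] = 0.0002978
α₁ + 2α₂ = 0.8208
CA = 0.8208 × 3.62 = 2.97 mmol/L

CA = 2.97 mmol/L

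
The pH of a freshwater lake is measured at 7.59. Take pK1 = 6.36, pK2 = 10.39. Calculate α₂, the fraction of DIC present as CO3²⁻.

α₂ = 0.00149

α₂ = 1 / (1 + [H⁺]/K2 + [H⁺]²/(K1K2)) = 1 / (1 + 10^+2.80 + 10^+1.57)
   = 1 / (1 + 630.96 + 37.154) = 1/669.11 = 0.001495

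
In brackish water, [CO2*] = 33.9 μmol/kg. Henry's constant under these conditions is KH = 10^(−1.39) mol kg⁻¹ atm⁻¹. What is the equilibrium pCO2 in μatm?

KH = 10^(−1.39) = 4.074×10^-2 mol kg⁻¹ atm⁻¹
pCO2 = [CO2*]/KH = 33.9×10^-6 / 4.074×10^-2 = 8.32×10^-4 atm = 832 μatm

pCO2 = 832 μatm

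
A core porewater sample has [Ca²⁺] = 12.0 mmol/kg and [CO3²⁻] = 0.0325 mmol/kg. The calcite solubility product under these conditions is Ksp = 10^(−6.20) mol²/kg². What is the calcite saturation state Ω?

Ω = 0.618

Ksp = 10^(−6.20) = 6.310×10^-7
Ω = [Ca²⁺][CO3²⁻]/Ksp = (12.0×10^-3)(0.0325×10^-3) / 6.310×10^-7 = 0.618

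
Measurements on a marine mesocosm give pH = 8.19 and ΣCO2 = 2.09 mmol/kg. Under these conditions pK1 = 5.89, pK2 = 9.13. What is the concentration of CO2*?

α₀ = 1 / (1 + K1/[H⁺] + K1K2/[H⁺]²) = 1 / (1 + 10^+2.30 + 10^+1.36)
   = 1 / (1 + 199.53 + 22.909) = 1/223.43 = 0.004476
[CO2*] = α₀ × DIC = 0.004476 × 2.09 = 0.00935 mmol/kg = 9.35 μmol/kg

[CO2*] = 9.35 μmol/kg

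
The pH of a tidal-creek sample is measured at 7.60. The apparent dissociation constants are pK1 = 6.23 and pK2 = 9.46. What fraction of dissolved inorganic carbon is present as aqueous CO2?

α₀ = 0.0404

α₀ = 1 / (1 + K1/[H⁺] + K1K2/[H⁺]²) = 1 / (1 + 10^+1.37 + 10^-0.49)
   = 1 / (1 + 23.442 + 0.32359) = 1/24.766 = 0.04038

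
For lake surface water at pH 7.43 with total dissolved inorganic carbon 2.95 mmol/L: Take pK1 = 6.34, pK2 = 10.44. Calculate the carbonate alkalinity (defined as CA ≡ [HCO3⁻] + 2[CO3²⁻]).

CA = [HCO3⁻] + 2[CO3²⁻] = (α₁ + 2α₂)·DIC
At pH 7.43: [H⁺]/K1 = 10^-1.09 = 0.081283, K2/[H⁺] = 10^-3.01 = 0.00097724
α₁ = 1/(1 + 0.081283 + 0.00097724) = 1/1.0823 = 0.9240; α₂ = α₁·K2/[H⁺] = 0.0009030
α₁ + 2α₂ = 0.9258
CA = 0.9258 × 2.95 = 2.73 mmol/L

CA = 2.73 mmol/L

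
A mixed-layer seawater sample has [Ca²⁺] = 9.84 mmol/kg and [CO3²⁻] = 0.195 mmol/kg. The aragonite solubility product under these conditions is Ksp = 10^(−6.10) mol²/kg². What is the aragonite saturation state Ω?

Ksp = 10^(−6.10) = 7.943×10^-7
Ω = [Ca²⁺][CO3²⁻]/Ksp = (9.84×10^-3)(0.195×10^-3) / 7.943×10^-7 = 2.42

Ω = 2.42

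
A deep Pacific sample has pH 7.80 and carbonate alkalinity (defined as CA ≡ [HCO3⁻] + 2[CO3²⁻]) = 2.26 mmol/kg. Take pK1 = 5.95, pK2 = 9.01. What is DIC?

CA = [HCO3⁻] + 2[CO3²⁻] = (α₁ + 2α₂)·DIC
At pH 7.80: [H⁺]/K1 = 10^-1.85 = 0.014125, K2/[H⁺] = 10^-1.21 = 0.061660
α₁ = 1/(1 + 0.014125 + 0.061660) = 1/1.0758 = 0.9296; α₂ = α₁·K2/[H⁺] = 0.05732
α₁ + 2α₂ = 1.0442
DIC = CA / (α₁ + 2α₂) = 2.26 / 1.0442 = 2.16 mmol/kg

DIC = 2.16 mmol/kg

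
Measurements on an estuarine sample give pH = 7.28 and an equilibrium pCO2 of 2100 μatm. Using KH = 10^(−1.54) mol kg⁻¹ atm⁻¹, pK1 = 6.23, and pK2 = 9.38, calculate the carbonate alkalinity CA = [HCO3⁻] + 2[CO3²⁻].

CA = 0.690 mmol/kg

[CO2*] = KH · pCO2 = 10^(−1.54) × 2100×10^-6 = 6.056×10^-5 mol/kg
α₀ = 1/(1 + K1/[H⁺] + K1K2/[H⁺]²) = 1/(1 + 10^+1.05 + 10^-1.05) = 0.08124
DIC = [CO2*]/α₀ = 6.056×10^-5 / 0.08124 = 0.7455 mmol/kg
CA = (α₁ + 2α₂)·DIC = (0.9115 + 2×0.007240) × 0.7455 = 0.690 mmol/kg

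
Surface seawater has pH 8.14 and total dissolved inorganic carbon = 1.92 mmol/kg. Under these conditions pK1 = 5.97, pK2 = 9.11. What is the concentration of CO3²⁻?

[CO3²⁻] = 0.185 mmol/kg

α₂ = 1 / (1 + [H⁺]/K2 + [H⁺]²/(K1K2)) = 1 / (1 + 10^+0.97 + 10^-1.20)
   = 1 / (1 + 9.3325 + 0.063096) = 1/10.396 = 0.09619
[CO3²⁻] = α₂ × DIC = 0.09619 × 1.92 = 0.185 mmol/kg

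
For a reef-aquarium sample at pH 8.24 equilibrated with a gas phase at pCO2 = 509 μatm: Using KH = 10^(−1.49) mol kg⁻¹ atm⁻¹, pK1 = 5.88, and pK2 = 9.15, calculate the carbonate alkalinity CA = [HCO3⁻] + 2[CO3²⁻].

CA = 4.70 mmol/kg

[CO2*] = KH · pCO2 = 10^(−1.49) × 509×10^-6 = 1.647×10^-5 mol/kg
α₀ = 1/(1 + K1/[H⁺] + K1K2/[H⁺]²) = 1/(1 + 10^+2.36 + 10^+1.45) = 0.003872
DIC = [CO2*]/α₀ = 1.647×10^-5 / 0.003872 = 4.254 mmol/kg
CA = (α₁ + 2α₂)·DIC = (0.8870 + 2×0.1091) × 4.254 = 4.70 mmol/kg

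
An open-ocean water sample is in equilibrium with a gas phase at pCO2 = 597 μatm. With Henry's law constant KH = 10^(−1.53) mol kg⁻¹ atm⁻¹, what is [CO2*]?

KH = 10^(−1.53) = 2.951×10^-2 mol kg⁻¹ atm⁻¹
[CO2*] = KH · pCO2 = 2.951×10^-2 × 597×10^-6 atm = 1.76×10^-5 mol/kg

[CO2*] = 17.6 μmol/kg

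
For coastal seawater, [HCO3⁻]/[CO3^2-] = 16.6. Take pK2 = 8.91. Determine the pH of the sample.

pH = 7.69

From K2 = [H⁺][CO3^2-]/[HCO3⁻]:  pH = pK2 − log₁₀([HCO3⁻]/[CO3^2-])
log₁₀(16.6) = +1.220
pH = 8.91 − (+1.220) = 7.69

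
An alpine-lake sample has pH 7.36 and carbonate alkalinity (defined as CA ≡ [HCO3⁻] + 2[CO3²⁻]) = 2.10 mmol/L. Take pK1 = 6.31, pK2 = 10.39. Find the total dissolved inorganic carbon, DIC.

CA = [HCO3⁻] + 2[CO3²⁻] = (α₁ + 2α₂)·DIC
At pH 7.36: [H⁺]/K1 = 10^-1.05 = 0.089125, K2/[H⁺] = 10^-3.03 = 0.00093325
α₁ = 1/(1 + 0.089125 + 0.00093325) = 1/1.0901 = 0.9174; α₂ = α₁·K2/[H⁺] = 0.0008562
α₁ + 2α₂ = 0.9191
DIC = CA / (α₁ + 2α₂) = 2.10 / 0.9191 = 2.28 mmol/L

DIC = 2.28 mmol/L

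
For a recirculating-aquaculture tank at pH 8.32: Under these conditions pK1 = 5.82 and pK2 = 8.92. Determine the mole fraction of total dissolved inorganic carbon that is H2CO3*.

α₀ = 1 / (1 + K1/[H⁺] + K1K2/[H⁺]²) = 1 / (1 + 10^+2.50 + 10^+1.90)
   = 1 / (1 + 316.23 + 79.433) = 1/396.66 = 0.002521

α₀ = 0.00252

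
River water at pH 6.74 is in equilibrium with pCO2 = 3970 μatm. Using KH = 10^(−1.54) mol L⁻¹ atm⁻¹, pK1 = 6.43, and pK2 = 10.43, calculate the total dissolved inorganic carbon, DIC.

[CO2*] = KH · pCO2 = 10^(−1.54) × 3970×10^-6 = 1.145×10^-4 mol/L
α₀ = 1/(1 + K1/[H⁺] + K1K2/[H⁺]²) = 1/(1 + 10^+0.31 + 10^-3.38) = 0.3287
DIC = [CO2*]/α₀ = 1.145×10^-4 / 0.3287 = 0.348 mmol/L

DIC = 0.348 mmol/L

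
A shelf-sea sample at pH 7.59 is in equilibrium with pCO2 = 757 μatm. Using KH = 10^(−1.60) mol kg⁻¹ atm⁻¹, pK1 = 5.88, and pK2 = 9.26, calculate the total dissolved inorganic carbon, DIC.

[CO2*] = KH · pCO2 = 10^(−1.60) × 757×10^-6 = 1.901×10^-5 mol/kg
α₀ = 1/(1 + K1/[H⁺] + K1K2/[H⁺]²) = 1/(1 + 10^+1.71 + 10^+0.04) = 0.01873
DIC = [CO2*]/α₀ = 1.901×10^-5 / 0.01873 = 1.02 mmol/kg

DIC = 1.02 mmol/kg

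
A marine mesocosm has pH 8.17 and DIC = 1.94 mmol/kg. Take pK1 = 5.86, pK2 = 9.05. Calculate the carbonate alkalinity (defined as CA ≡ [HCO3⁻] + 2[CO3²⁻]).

CA = [HCO3⁻] + 2[CO3²⁻] = (α₁ + 2α₂)·DIC
At pH 8.17: [H⁺]/K1 = 10^-2.31 = 0.0048978, K2/[H⁺] = 10^-0.88 = 0.13183
α₁ = 1/(1 + 0.0048978 + 0.13183) = 1/1.1367 = 0.8797; α₂ = α₁·K2/[H⁺] = 0.1160
α₁ + 2α₂ = 1.1117
CA = 1.1117 × 1.94 = 2.16 mmol/kg

CA = 2.16 mmol/kg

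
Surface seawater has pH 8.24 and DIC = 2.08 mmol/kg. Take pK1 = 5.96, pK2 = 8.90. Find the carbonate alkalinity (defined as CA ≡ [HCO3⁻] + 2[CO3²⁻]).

CA = 2.44 mmol/kg

CA = [HCO3⁻] + 2[CO3²⁻] = (α₁ + 2α₂)·DIC
At pH 8.24: [H⁺]/K1 = 10^-2.28 = 0.0052481, K2/[H⁺] = 10^-0.66 = 0.21878
α₁ = 1/(1 + 0.0052481 + 0.21878) = 1/1.2240 = 0.8170; α₂ = α₁·K2/[H⁺] = 0.1787
α₁ + 2α₂ = 1.1744
CA = 1.1744 × 2.08 = 2.44 mmol/kg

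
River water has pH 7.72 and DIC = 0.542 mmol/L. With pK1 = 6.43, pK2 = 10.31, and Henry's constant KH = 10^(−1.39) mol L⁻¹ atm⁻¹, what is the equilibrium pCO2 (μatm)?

α₀ = 1 / (1 + K1/[H⁺] + K1K2/[H⁺]²) = 1 / (1 + 10^+1.29 + 10^-1.30)
   = 1 / (1 + 19.498 + 0.050119) = 1/20.549 = 0.04867
[CO2*] = α₀ × DIC = 0.04867 × 0.542 = 0.02638 mmol/L
pCO2 = [CO2*]/KH = 2.638×10^-5 / 4.074×10^-2 = 647 μatm

pCO2 = 647 μatm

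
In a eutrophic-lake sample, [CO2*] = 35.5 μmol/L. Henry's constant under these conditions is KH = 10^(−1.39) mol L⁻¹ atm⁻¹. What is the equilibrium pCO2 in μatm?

pCO2 = 871 μatm

KH = 10^(−1.39) = 4.074×10^-2 mol L⁻¹ atm⁻¹
pCO2 = [CO2*]/KH = 35.5×10^-6 / 4.074×10^-2 = 8.71×10^-4 atm = 871 μatm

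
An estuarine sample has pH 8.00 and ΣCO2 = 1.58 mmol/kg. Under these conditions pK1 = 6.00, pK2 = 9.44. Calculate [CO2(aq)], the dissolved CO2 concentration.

[CO2*] = 15.1 μmol/kg

α₀ = 1 / (1 + K1/[H⁺] + K1K2/[H⁺]²) = 1 / (1 + 10^+2.00 + 10^+0.56)
   = 1 / (1 + 100.00 + 3.6308) = 1/104.63 = 0.009557
[CO2*] = α₀ × DIC = 0.009557 × 1.58 = 0.0151 mmol/kg = 15.1 μmol/kg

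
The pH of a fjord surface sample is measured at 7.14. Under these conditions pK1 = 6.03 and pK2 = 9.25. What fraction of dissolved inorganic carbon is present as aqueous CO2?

α₀ = 1 / (1 + K1/[H⁺] + K1K2/[H⁺]²) = 1 / (1 + 10^+1.11 + 10^-1.00)
   = 1 / (1 + 12.882 + 0.10000) = 1/13.982 = 0.07152

α₀ = 0.0715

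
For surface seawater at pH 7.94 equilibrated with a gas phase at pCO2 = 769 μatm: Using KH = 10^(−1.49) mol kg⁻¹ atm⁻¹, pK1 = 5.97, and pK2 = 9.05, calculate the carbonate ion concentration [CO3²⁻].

[CO3²⁻] = 0.180 mmol/kg

[CO2*] = KH · pCO2 = 10^(−1.49) × 769×10^-6 = 2.488×10^-5 mol/kg
α₀ = 1/(1 + K1/[H⁺] + K1K2/[H⁺]²) = 1/(1 + 10^+1.97 + 10^+0.86) = 0.009845
DIC = [CO2*]/α₀ = 2.488×10^-5 / 0.009845 = 2.527 mmol/kg
[CO3²⁻] = α₂·DIC; α₂ = 0.07132, so [CO3²⁻] = 0.07132 × 2.527 = 0.180 mmol/kg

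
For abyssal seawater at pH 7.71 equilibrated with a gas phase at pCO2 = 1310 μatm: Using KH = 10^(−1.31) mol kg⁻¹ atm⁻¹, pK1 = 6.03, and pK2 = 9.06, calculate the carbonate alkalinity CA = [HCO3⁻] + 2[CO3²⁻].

CA = 3.35 mmol/kg

[CO2*] = KH · pCO2 = 10^(−1.31) × 1310×10^-6 = 6.416×10^-5 mol/kg
α₀ = 1/(1 + K1/[H⁺] + K1K2/[H⁺]²) = 1/(1 + 10^+1.68 + 10^+0.33) = 0.01961
DIC = [CO2*]/α₀ = 6.416×10^-5 / 0.01961 = 3.272 mmol/kg
CA = (α₁ + 2α₂)·DIC = (0.9385 + 2×0.04192) × 3.272 = 3.35 mmol/kg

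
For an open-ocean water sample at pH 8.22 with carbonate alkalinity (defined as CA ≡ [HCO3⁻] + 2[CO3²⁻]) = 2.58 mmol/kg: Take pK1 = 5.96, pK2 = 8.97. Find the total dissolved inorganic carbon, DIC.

DIC = 2.25 mmol/kg

CA = [HCO3⁻] + 2[CO3²⁻] = (α₁ + 2α₂)·DIC
At pH 8.22: [H⁺]/K1 = 10^-2.26 = 0.0054954, K2/[H⁺] = 10^-0.75 = 0.17783
α₁ = 1/(1 + 0.0054954 + 0.17783) = 1/1.1833 = 0.8451; α₂ = α₁·K2/[H⁺] = 0.1503
α₁ + 2α₂ = 1.1456
DIC = CA / (α₁ + 2α₂) = 2.58 / 1.1456 = 2.25 mmol/kg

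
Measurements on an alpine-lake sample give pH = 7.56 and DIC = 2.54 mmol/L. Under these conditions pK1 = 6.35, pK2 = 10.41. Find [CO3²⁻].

α₂ = 1 / (1 + [H⁺]/K2 + [H⁺]²/(K1K2)) = 1 / (1 + 10^+2.85 + 10^+1.64)
   = 1 / (1 + 707.95 + 43.652) = 1/752.60 = 0.001329
[CO3²⁻] = α₂ × DIC = 0.001329 × 2.54 = 0.00337 mmol/L = 3.37 μmol/L

[CO3²⁻] = 3.37 μmol/L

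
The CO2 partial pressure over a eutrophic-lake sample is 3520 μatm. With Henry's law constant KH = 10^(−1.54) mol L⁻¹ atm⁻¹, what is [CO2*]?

[CO2*] = 102 μmol/L

KH = 10^(−1.54) = 2.884×10^-2 mol L⁻¹ atm⁻¹
[CO2*] = KH · pCO2 = 2.884×10^-2 × 3520×10^-6 atm = 1.02×10^-4 mol/L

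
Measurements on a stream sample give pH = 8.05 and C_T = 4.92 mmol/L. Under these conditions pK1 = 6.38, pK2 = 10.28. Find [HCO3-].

α₁ = 1 / (1 + [H⁺]/K1 + K2/[H⁺]) = 1 / (1 + 10^-1.67 + 10^-2.23)
   = 1 / (1 + 0.021380 + 0.0058884) = 1/1.0273 = 0.9735
[HCO3⁻] = α₁ × DIC = 0.9735 × 4.92 = 4.79 mmol/L

[HCO3⁻] = 4.79 mmol/L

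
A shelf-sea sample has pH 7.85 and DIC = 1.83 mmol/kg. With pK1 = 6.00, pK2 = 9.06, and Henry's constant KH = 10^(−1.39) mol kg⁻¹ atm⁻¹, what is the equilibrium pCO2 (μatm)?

α₀ = 1 / (1 + K1/[H⁺] + K1K2/[H⁺]²) = 1 / (1 + 10^+1.85 + 10^+0.64)
   = 1 / (1 + 70.795 + 4.3652) = 1/76.160 = 0.01313
[CO2*] = α₀ × DIC = 0.01313 × 1.83 = 0.02403 mmol/kg
pCO2 = [CO2*]/KH = 2.403×10^-5 / 4.074×10^-2 = 590 μatm

pCO2 = 590 μatm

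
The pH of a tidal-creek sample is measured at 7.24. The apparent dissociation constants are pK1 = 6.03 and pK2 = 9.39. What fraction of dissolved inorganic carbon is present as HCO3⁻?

α₁ = 0.936

α₁ = 1 / (1 + [H⁺]/K1 + K2/[H⁺]) = 1 / (1 + 10^-1.21 + 10^-2.15)
   = 1 / (1 + 0.061660 + 0.0070795) = 1/1.0687 = 0.9357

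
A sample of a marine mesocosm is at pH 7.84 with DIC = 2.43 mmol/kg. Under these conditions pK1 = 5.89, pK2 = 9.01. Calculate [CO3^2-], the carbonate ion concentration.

[CO3²⁻] = 0.152 mmol/kg

α₂ = 1 / (1 + [H⁺]/K2 + [H⁺]²/(K1K2)) = 1 / (1 + 10^+1.17 + 10^-0.78)
   = 1 / (1 + 14.791 + 0.16596) = 1/15.957 = 0.06267
[CO3²⁻] = α₂ × DIC = 0.06267 × 2.43 = 0.152 mmol/kg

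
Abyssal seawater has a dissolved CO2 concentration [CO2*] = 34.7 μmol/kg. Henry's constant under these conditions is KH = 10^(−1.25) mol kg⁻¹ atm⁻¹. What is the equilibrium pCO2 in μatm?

pCO2 = 617 μatm

KH = 10^(−1.25) = 5.623×10^-2 mol kg⁻¹ atm⁻¹
pCO2 = [CO2*]/KH = 34.7×10^-6 / 5.623×10^-2 = 6.17×10^-4 atm = 617 μatm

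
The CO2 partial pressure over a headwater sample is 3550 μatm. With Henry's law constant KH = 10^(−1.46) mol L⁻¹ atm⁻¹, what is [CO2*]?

KH = 10^(−1.46) = 3.467×10^-2 mol L⁻¹ atm⁻¹
[CO2*] = KH · pCO2 = 3.467×10^-2 × 3550×10^-6 atm = 1.23×10^-4 mol/L

[CO2*] = 123 μmol/L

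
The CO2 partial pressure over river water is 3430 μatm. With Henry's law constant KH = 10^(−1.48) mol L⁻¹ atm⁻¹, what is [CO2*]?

KH = 10^(−1.48) = 3.311×10^-2 mol L⁻¹ atm⁻¹
[CO2*] = KH · pCO2 = 3.311×10^-2 × 3430×10^-6 atm = 1.14×10^-4 mol/L

[CO2*] = 114 μmol/L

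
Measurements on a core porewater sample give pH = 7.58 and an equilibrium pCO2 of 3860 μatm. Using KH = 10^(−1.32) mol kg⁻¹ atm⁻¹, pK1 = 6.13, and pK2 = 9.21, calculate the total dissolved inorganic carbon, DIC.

DIC = 5.51 mmol/kg

[CO2*] = KH · pCO2 = 10^(−1.32) × 3860×10^-6 = 1.848×10^-4 mol/kg
α₀ = 1/(1 + K1/[H⁺] + K1K2/[H⁺]²) = 1/(1 + 10^+1.45 + 10^-0.18) = 0.03351
DIC = [CO2*]/α₀ = 1.848×10^-4 / 0.03351 = 5.51 mmol/kg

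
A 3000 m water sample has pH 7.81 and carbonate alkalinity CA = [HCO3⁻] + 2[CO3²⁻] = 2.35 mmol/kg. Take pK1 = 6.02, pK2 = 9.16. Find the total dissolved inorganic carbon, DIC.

CA = [HCO3⁻] + 2[CO3²⁻] = (α₁ + 2α₂)·DIC
At pH 7.81: [H⁺]/K1 = 10^-1.79 = 0.016218, K2/[H⁺] = 10^-1.35 = 0.044668
α₁ = 1/(1 + 0.016218 + 0.044668) = 1/1.0609 = 0.9426; α₂ = α₁·K2/[H⁺] = 0.04210
α₁ + 2α₂ = 1.0268
DIC = CA / (α₁ + 2α₂) = 2.35 / 1.0268 = 2.29 mmol/kg

DIC = 2.29 mmol/kg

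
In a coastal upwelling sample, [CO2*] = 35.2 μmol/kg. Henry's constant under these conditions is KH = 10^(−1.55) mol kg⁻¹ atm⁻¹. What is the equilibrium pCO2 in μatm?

KH = 10^(−1.55) = 2.818×10^-2 mol kg⁻¹ atm⁻¹
pCO2 = [CO2*]/KH = 35.2×10^-6 / 2.818×10^-2 = 1.25×10^-3 atm = 1250 μatm

pCO2 = 1250 μatm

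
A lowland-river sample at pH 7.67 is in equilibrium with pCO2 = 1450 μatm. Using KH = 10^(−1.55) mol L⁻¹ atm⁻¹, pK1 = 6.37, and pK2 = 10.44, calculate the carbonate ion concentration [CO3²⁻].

[CO3²⁻] = 1.38 μmol/L

[CO2*] = KH · pCO2 = 10^(−1.55) × 1450×10^-6 = 4.087×10^-5 mol/L
α₀ = 1/(1 + K1/[H⁺] + K1K2/[H⁺]²) = 1/(1 + 10^+1.30 + 10^-1.47) = 0.04765
DIC = [CO2*]/α₀ = 4.087×10^-5 / 0.04765 = 0.8576 mmol/L
[CO3²⁻] = α₂·DIC; α₂ = 0.001615, so [CO3²⁻] = 0.001615 × 0.8576 = 0.00138 mmol/L = 1.38 μmol/L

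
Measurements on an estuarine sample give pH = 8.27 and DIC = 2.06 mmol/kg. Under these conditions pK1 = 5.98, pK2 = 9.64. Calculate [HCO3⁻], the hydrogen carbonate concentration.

[HCO3⁻] = 1.97 mmol/kg

α₁ = 1 / (1 + [H⁺]/K1 + K2/[H⁺]) = 1 / (1 + 10^-2.29 + 10^-1.37)
   = 1 / (1 + 0.0051286 + 0.042658) = 1/1.0478 = 0.9544
[HCO3⁻] = α₁ × DIC = 0.9544 × 2.06 = 1.97 mmol/kg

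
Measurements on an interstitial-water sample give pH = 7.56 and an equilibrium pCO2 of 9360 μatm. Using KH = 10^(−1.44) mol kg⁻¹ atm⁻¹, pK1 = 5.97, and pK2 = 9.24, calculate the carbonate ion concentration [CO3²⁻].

[CO2*] = KH · pCO2 = 10^(−1.44) × 9360×10^-6 = 3.398×10^-4 mol/kg
α₀ = 1/(1 + K1/[H⁺] + K1K2/[H⁺]²) = 1/(1 + 10^+1.59 + 10^-0.09) = 0.02456
DIC = [CO2*]/α₀ = 3.398×10^-4 / 0.02456 = 13.84 mmol/kg
[CO3²⁻] = α₂·DIC; α₂ = 0.01996, so [CO3²⁻] = 0.01996 × 13.84 = 0.276 mmol/kg

[CO3²⁻] = 0.276 mmol/kg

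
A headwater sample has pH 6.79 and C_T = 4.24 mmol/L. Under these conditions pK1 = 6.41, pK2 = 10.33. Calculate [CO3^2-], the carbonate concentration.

[CO3²⁻] = 0.863 μmol/L

α₂ = 1 / (1 + [H⁺]/K2 + [H⁺]²/(K1K2)) = 1 / (1 + 10^+3.54 + 10^+3.16)
   = 1 / (1 + 3467.4 + 1445.4) = 1/4913.8 = 0.0002035
[CO3²⁻] = α₂ × DIC = 0.0002035 × 4.24 = 0.000863 mmol/L = 0.863 μmol/L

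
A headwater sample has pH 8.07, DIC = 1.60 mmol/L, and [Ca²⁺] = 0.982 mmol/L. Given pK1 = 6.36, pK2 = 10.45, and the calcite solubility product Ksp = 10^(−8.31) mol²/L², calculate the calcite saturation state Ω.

Ω = 1.31

α₂ = 1 / (1 + [H⁺]/K2 + [H⁺]²/(K1K2)) = 1 / (1 + 10^+2.38 + 10^+0.67)
   = 1 / (1 + 239.88 + 4.6774) = 1/245.56 = 0.004072
[CO3²⁻] = α₂ × DIC = 0.004072 × 1.60 = 0.006516 mmol/L = 6.516 μmol/L
Ksp = 10^(−8.31) = 4.898×10^-9
Ω = [Ca²⁺][CO3²⁻]/Ksp = (0.982×10^-3)(6.516×10^-6) / 4.898×10^-9 = 1.31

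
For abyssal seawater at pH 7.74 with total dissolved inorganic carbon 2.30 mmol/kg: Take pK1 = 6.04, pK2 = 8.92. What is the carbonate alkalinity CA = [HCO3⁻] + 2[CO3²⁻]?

CA = 2.40 mmol/kg

CA = [HCO3⁻] + 2[CO3²⁻] = (α₁ + 2α₂)·DIC
At pH 7.74: [H⁺]/K1 = 10^-1.70 = 0.019953, K2/[H⁺] = 10^-1.18 = 0.066069
α₁ = 1/(1 + 0.019953 + 0.066069) = 1/1.0860 = 0.9208; α₂ = α₁·K2/[H⁺] = 0.06084
α₁ + 2α₂ = 1.0425
CA = 1.0425 × 2.30 = 2.40 mmol/kg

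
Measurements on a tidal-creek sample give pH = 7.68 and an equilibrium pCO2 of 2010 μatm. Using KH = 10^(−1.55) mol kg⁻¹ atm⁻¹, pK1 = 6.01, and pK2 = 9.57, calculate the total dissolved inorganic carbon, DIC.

DIC = 2.74 mmol/kg

[CO2*] = KH · pCO2 = 10^(−1.55) × 2010×10^-6 = 5.665×10^-5 mol/kg
α₀ = 1/(1 + K1/[H⁺] + K1K2/[H⁺]²) = 1/(1 + 10^+1.67 + 10^-0.22) = 0.02067
DIC = [CO2*]/α₀ = 5.665×10^-5 / 0.02067 = 2.74 mmol/kg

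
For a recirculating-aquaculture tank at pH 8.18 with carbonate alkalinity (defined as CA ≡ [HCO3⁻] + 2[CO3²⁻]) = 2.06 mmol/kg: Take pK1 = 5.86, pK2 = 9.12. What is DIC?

DIC = 1.88 mmol/kg

CA = [HCO3⁻] + 2[CO3²⁻] = (α₁ + 2α₂)·DIC
At pH 8.18: [H⁺]/K1 = 10^-2.32 = 0.0047863, K2/[H⁺] = 10^-0.94 = 0.11482
α₁ = 1/(1 + 0.0047863 + 0.11482) = 1/1.1196 = 0.8932; α₂ = α₁·K2/[H⁺] = 0.1026
α₁ + 2α₂ = 1.0983
DIC = CA / (α₁ + 2α₂) = 2.06 / 1.0983 = 1.88 mmol/kg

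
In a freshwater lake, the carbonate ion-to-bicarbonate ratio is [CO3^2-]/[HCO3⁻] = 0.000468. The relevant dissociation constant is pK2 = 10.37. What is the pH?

From K2 = [H⁺][CO3^2-]/[HCO3⁻]:  pH = pK2 + log₁₀([CO3^2-]/[HCO3⁻])
log₁₀(0.000468) = -3.330
pH = 10.37 + (-3.330) = 7.04

pH = 7.04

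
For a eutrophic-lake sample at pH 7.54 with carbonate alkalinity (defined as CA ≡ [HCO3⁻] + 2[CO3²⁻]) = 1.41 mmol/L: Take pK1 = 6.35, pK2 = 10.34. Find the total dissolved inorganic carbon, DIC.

DIC = 1.50 mmol/L

CA = [HCO3⁻] + 2[CO3²⁻] = (α₁ + 2α₂)·DIC
At pH 7.54: [H⁺]/K1 = 10^-1.19 = 0.064565, K2/[H⁺] = 10^-2.80 = 0.0015849
α₁ = 1/(1 + 0.064565 + 0.0015849) = 1/1.0662 = 0.9380; α₂ = α₁·K2/[H⁺] = 0.001487
α₁ + 2α₂ = 0.9409
DIC = CA / (α₁ + 2α₂) = 1.41 / 0.9409 = 1.50 mmol/L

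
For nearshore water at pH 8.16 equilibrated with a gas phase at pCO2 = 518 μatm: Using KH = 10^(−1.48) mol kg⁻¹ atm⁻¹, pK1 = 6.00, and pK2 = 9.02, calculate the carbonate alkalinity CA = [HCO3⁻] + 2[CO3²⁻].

CA = 3.16 mmol/kg

[CO2*] = KH · pCO2 = 10^(−1.48) × 518×10^-6 = 1.715×10^-5 mol/kg
α₀ = 1/(1 + K1/[H⁺] + K1K2/[H⁺]²) = 1/(1 + 10^+2.16 + 10^+1.30) = 0.006042
DIC = [CO2*]/α₀ = 1.715×10^-5 / 0.006042 = 2.839 mmol/kg
CA = (α₁ + 2α₂)·DIC = (0.8734 + 2×0.1206) × 2.839 = 3.16 mmol/kg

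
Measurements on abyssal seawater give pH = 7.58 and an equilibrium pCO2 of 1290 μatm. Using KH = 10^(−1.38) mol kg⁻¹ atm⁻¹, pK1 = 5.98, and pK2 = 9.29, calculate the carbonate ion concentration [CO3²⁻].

[CO2*] = KH · pCO2 = 10^(−1.38) × 1290×10^-6 = 5.378×10^-5 mol/kg
α₀ = 1/(1 + K1/[H⁺] + K1K2/[H⁺]²) = 1/(1 + 10^+1.60 + 10^-0.11) = 0.02405
DIC = [CO2*]/α₀ = 5.378×10^-5 / 0.02405 = 2.236 mmol/kg
[CO3²⁻] = α₂·DIC; α₂ = 0.01867, so [CO3²⁻] = 0.01867 × 2.236 = 0.0417 mmol/kg

[CO3²⁻] = 0.0417 mmol/kg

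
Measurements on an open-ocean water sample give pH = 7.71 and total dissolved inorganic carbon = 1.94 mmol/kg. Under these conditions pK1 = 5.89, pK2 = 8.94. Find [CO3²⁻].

α₂ = 1 / (1 + [H⁺]/K2 + [H⁺]²/(K1K2)) = 1 / (1 + 10^+1.23 + 10^-0.59)
   = 1 / (1 + 16.982 + 0.25704) = 1/18.239 = 0.05483
[CO3²⁻] = α₂ × DIC = 0.05483 × 1.94 = 0.106 mmol/kg

[CO3²⁻] = 0.106 mmol/kg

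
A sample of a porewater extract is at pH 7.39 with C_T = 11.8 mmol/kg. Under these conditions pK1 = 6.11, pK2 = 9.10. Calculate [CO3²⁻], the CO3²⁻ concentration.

[CO3²⁻] = 0.215 mmol/kg

α₂ = 1 / (1 + [H⁺]/K2 + [H⁺]²/(K1K2)) = 1 / (1 + 10^+1.71 + 10^+0.43)
   = 1 / (1 + 51.286 + 2.6915) = 1/54.978 = 0.01819
[CO3²⁻] = α₂ × DIC = 0.01819 × 11.8 = 0.215 mmol/kg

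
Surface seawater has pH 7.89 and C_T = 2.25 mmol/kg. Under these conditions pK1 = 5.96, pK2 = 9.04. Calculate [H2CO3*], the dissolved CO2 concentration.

[CO2*] = 0.0244 mmol/kg

α₀ = 1 / (1 + K1/[H⁺] + K1K2/[H⁺]²) = 1 / (1 + 10^+1.93 + 10^+0.78)
   = 1 / (1 + 85.114 + 6.0256) = 1/92.139 = 0.01085
[CO2*] = α₀ × DIC = 0.01085 × 2.25 = 0.0244 mmol/kg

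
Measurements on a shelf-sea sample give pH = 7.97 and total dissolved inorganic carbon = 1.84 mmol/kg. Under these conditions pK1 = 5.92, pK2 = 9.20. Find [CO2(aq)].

α₀ = 1 / (1 + K1/[H⁺] + K1K2/[H⁺]²) = 1 / (1 + 10^+2.05 + 10^+0.82)
   = 1 / (1 + 112.20 + 6.6069) = 1/119.81 = 0.008347
[CO2*] = α₀ × DIC = 0.008347 × 1.84 = 0.0154 mmol/kg = 15.4 μmol/kg

[CO2*] = 15.4 μmol/kg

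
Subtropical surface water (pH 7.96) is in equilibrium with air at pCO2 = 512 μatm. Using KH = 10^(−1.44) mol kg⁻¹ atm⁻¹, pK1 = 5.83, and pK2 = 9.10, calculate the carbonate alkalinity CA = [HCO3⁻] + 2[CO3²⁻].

CA = 2.87 mmol/kg

[CO2*] = KH · pCO2 = 10^(−1.44) × 512×10^-6 = 1.859×10^-5 mol/kg
α₀ = 1/(1 + K1/[H⁺] + K1K2/[H⁺]²) = 1/(1 + 10^+2.13 + 10^+0.99) = 0.006865
DIC = [CO2*]/α₀ = 1.859×10^-5 / 0.006865 = 2.708 mmol/kg
CA = (α₁ + 2α₂)·DIC = (0.9260 + 2×0.06709) × 2.708 = 2.87 mmol/kg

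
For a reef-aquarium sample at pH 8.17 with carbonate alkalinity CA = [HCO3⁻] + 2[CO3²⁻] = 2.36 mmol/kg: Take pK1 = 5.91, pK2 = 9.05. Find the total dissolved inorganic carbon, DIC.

DIC = 2.12 mmol/kg

CA = [HCO3⁻] + 2[CO3²⁻] = (α₁ + 2α₂)·DIC
At pH 8.17: [H⁺]/K1 = 10^-2.26 = 0.0054954, K2/[H⁺] = 10^-0.88 = 0.13183
α₁ = 1/(1 + 0.0054954 + 0.13183) = 1/1.1373 = 0.8793; α₂ = α₁·K2/[H⁺] = 0.1159
α₁ + 2α₂ = 1.1111
DIC = CA / (α₁ + 2α₂) = 2.36 / 1.1111 = 2.12 mmol/kg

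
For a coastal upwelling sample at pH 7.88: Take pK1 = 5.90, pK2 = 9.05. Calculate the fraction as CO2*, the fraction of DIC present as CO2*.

α₀ = 1 / (1 + K1/[H⁺] + K1K2/[H⁺]²) = 1 / (1 + 10^+1.98 + 10^+0.81)
   = 1 / (1 + 95.499 + 6.4565) = 1/102.96 = 0.009713

α₀ = 0.00971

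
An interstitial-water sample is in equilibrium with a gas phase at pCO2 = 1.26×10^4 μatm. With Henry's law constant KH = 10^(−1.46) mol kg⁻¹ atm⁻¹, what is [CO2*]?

[CO2*] = 437 μmol/kg

KH = 10^(−1.46) = 3.467×10^-2 mol kg⁻¹ atm⁻¹
[CO2*] = KH · pCO2 = 3.467×10^-2 × 1.26×10^4×10^-6 atm = 4.37×10^-4 mol/kg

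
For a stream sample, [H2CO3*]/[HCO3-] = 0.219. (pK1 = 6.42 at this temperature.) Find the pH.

From K1 = [H⁺][HCO3-]/[H2CO3*]:  pH = pK1 − log₁₀([H2CO3*]/[HCO3-])
log₁₀(0.219) = -0.660
pH = 6.42 − (-0.660) = 7.08

pH = 7.08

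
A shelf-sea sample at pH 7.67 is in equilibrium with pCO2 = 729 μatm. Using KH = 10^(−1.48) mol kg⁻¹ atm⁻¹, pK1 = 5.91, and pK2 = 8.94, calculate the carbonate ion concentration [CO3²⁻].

[CO2*] = KH · pCO2 = 10^(−1.48) × 729×10^-6 = 2.414×10^-5 mol/kg
α₀ = 1/(1 + K1/[H⁺] + K1K2/[H⁺]²) = 1/(1 + 10^+1.76 + 10^+0.49) = 0.01622
DIC = [CO2*]/α₀ = 2.414×10^-5 / 0.01622 = 1.488 mmol/kg
[CO3²⁻] = α₂·DIC; α₂ = 0.05014, so [CO3²⁻] = 0.05014 × 1.488 = 0.0746 mmol/kg

[CO3²⁻] = 0.0746 mmol/kg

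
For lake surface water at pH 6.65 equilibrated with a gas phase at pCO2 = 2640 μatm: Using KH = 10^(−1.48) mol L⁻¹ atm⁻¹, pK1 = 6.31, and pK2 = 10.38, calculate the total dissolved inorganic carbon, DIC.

DIC = 0.279 mmol/L

[CO2*] = KH · pCO2 = 10^(−1.48) × 2640×10^-6 = 8.742×10^-5 mol/L
α₀ = 1/(1 + K1/[H⁺] + K1K2/[H⁺]²) = 1/(1 + 10^+0.34 + 10^-3.39) = 0.3137
DIC = [CO2*]/α₀ = 8.742×10^-5 / 0.3137 = 0.279 mmol/L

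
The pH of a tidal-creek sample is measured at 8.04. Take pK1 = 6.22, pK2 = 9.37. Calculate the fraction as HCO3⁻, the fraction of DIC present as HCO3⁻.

α₁ = 1 / (1 + [H⁺]/K1 + K2/[H⁺]) = 1 / (1 + 10^-1.82 + 10^-1.33)
   = 1 / (1 + 0.015136 + 0.046774) = 1/1.0619 = 0.9417

α₁ = 0.942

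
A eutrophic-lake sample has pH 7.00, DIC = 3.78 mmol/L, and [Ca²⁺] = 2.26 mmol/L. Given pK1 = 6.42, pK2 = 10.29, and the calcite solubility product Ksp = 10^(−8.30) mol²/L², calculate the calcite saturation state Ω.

Ω = 0.692

α₂ = 1 / (1 + [H⁺]/K2 + [H⁺]²/(K1K2)) = 1 / (1 + 10^+3.29 + 10^+2.71)
   = 1 / (1 + 1949.8 + 512.86) = 1/2463.7 = 0.0004059
[CO3²⁻] = α₂ × DIC = 0.0004059 × 3.78 = 0.001534 mmol/L = 1.534 μmol/L
Ksp = 10^(−8.30) = 5.012×10^-9
Ω = [Ca²⁺][CO3²⁻]/Ksp = (2.26×10^-3)(1.534×10^-6) / 5.012×10^-9 = 0.692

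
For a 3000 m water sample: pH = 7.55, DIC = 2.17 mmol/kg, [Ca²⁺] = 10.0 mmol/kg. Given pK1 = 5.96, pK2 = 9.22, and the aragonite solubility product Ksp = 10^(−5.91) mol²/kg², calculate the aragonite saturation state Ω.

α₂ = 1 / (1 + [H⁺]/K2 + [H⁺]²/(K1K2)) = 1 / (1 + 10^+1.67 + 10^+0.08)
   = 1 / (1 + 46.774 + 1.2023) = 1/48.976 = 0.02042
[CO3²⁻] = α₂ × DIC = 0.02042 × 2.17 = 0.04431 mmol/kg
Ksp = 10^(−5.91) = 1.230×10^-6
Ω = [Ca²⁺][CO3²⁻]/Ksp = (10.0×10^-3)(4.431×10^-5) / 1.230×10^-6 = 0.360

Ω = 0.360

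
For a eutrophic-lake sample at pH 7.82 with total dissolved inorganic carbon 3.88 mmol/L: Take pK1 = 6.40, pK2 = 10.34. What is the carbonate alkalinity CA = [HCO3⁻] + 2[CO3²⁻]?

CA = [HCO3⁻] + 2[CO3²⁻] = (α₁ + 2α₂)·DIC
At pH 7.82: [H⁺]/K1 = 10^-1.42 = 0.038019, K2/[H⁺] = 10^-2.52 = 0.0030200
α₁ = 1/(1 + 0.038019 + 0.0030200) = 1/1.0410 = 0.9606; α₂ = α₁·K2/[H⁺] = 0.002901
α₁ + 2α₂ = 0.9664
CA = 0.9664 × 3.88 = 3.75 mmol/L

CA = 3.75 mmol/L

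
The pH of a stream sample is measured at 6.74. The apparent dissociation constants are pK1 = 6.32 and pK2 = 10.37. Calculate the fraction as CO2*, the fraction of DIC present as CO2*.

α₀ = 1 / (1 + K1/[H⁺] + K1K2/[H⁺]²) = 1 / (1 + 10^+0.42 + 10^-3.21)
   = 1 / (1 + 2.6303 + 0.00061660) = 1/3.6309 = 0.2754

α₀ = 0.275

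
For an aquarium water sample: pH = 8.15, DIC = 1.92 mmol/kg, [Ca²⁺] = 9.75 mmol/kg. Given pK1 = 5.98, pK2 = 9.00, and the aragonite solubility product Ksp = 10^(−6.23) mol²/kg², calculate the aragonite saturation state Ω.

α₂ = 1 / (1 + [H⁺]/K2 + [H⁺]²/(K1K2)) = 1 / (1 + 10^+0.85 + 10^-1.32)
   = 1 / (1 + 7.0795 + 0.047863) = 1/8.1273 = 0.1230
[CO3²⁻] = α₂ × DIC = 0.1230 × 1.92 = 0.2362 mmol/kg
Ksp = 10^(−6.23) = 5.888×10^-7
Ω = [Ca²⁺][CO3²⁻]/Ksp = (9.75×10^-3)(2.362×10^-4) / 5.888×10^-7 = 3.91

Ω = 3.91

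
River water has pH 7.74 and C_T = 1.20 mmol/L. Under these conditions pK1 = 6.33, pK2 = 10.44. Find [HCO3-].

[HCO3⁻] = 1.15 mmol/L

α₁ = 1 / (1 + [H⁺]/K1 + K2/[H⁺]) = 1 / (1 + 10^-1.41 + 10^-2.70)
   = 1 / (1 + 0.038905 + 0.0019953) = 1/1.0409 = 0.9607
[HCO3⁻] = α₁ × DIC = 0.9607 × 1.20 = 1.15 mmol/L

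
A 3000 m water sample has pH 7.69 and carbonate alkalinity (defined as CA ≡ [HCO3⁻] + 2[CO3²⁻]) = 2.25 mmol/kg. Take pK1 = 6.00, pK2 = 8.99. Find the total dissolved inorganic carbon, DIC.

DIC = 2.19 mmol/kg

CA = [HCO3⁻] + 2[CO3²⁻] = (α₁ + 2α₂)·DIC
At pH 7.69: [H⁺]/K1 = 10^-1.69 = 0.020417, K2/[H⁺] = 10^-1.30 = 0.050119
α₁ = 1/(1 + 0.020417 + 0.050119) = 1/1.0705 = 0.9341; α₂ = α₁·K2/[H⁺] = 0.04682
α₁ + 2α₂ = 1.0277
DIC = CA / (α₁ + 2α₂) = 2.25 / 1.0277 = 2.19 mmol/kg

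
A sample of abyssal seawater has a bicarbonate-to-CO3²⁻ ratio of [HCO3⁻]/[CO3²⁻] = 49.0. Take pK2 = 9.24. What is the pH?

From K2 = [H⁺][CO3²⁻]/[HCO3⁻]:  pH = pK2 − log₁₀([HCO3⁻]/[CO3²⁻])
log₁₀(49.0) = +1.690
pH = 9.24 − (+1.690) = 7.55

pH = 7.55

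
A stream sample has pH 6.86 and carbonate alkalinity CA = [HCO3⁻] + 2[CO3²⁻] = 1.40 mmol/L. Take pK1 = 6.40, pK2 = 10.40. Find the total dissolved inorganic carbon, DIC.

CA = [HCO3⁻] + 2[CO3²⁻] = (α₁ + 2α₂)·DIC
At pH 6.86: [H⁺]/K1 = 10^-0.46 = 0.34674, K2/[H⁺] = 10^-3.54 = 0.00028840
α₁ = 1/(1 + 0.34674 + 0.00028840) = 1/1.3470 = 0.7424; α₂ = α₁·K2/[H⁺] = 0.0002141
α₁ + 2α₂ = 0.7428
DIC = CA / (α₁ + 2α₂) = 1.40 / 0.7428 = 1.88 mmol/L

DIC = 1.88 mmol/L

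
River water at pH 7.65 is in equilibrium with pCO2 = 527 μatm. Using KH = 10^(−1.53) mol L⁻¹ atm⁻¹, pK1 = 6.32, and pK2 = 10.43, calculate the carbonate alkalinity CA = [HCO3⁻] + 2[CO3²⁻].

[CO2*] = KH · pCO2 = 10^(−1.53) × 527×10^-6 = 1.555×10^-5 mol/L
α₀ = 1/(1 + K1/[H⁺] + K1K2/[H⁺]²) = 1/(1 + 10^+1.33 + 10^-1.45) = 0.04461
DIC = [CO2*]/α₀ = 1.555×10^-5 / 0.04461 = 0.3486 mmol/L
CA = (α₁ + 2α₂)·DIC = (0.9538 + 2×0.001583) × 0.3486 = 0.334 mmol/L

CA = 0.334 mmol/L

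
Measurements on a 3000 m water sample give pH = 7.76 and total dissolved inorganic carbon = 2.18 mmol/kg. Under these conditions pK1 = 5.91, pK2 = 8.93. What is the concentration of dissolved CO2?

[CO2*] = 0.0285 mmol/kg

α₀ = 1 / (1 + K1/[H⁺] + K1K2/[H⁺]²) = 1 / (1 + 10^+1.85 + 10^+0.68)
   = 1 / (1 + 70.795 + 4.7863) = 1/76.581 = 0.01306
[CO2*] = α₀ × DIC = 0.01306 × 2.18 = 0.0285 mmol/kg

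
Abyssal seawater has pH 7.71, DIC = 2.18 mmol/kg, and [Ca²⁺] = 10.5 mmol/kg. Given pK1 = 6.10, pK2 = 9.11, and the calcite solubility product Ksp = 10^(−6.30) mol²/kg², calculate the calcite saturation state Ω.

Ω = 1.71

α₂ = 1 / (1 + [H⁺]/K2 + [H⁺]²/(K1K2)) = 1 / (1 + 10^+1.40 + 10^-0.21)
   = 1 / (1 + 25.119 + 0.61660) = 1/26.735 = 0.03740
[CO3²⁻] = α₂ × DIC = 0.03740 × 2.18 = 0.08154 mmol/kg
Ksp = 10^(−6.30) = 5.012×10^-7
Ω = [Ca²⁺][CO3²⁻]/Ksp = (10.5×10^-3)(8.154×10^-5) / 5.012×10^-7 = 1.71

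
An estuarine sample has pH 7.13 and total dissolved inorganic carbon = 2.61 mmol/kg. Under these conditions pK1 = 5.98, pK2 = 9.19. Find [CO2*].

[CO2*] = 0.171 mmol/kg

α₀ = 1 / (1 + K1/[H⁺] + K1K2/[H⁺]²) = 1 / (1 + 10^+1.15 + 10^-0.91)
   = 1 / (1 + 14.125 + 0.12303) = 1/15.248 = 0.06558
[CO2*] = α₀ × DIC = 0.06558 × 2.61 = 0.171 mmol/kg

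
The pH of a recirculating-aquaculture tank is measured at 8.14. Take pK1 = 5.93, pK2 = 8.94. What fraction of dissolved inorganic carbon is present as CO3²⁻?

α₂ = 0.136

α₂ = 1 / (1 + [H⁺]/K2 + [H⁺]²/(K1K2)) = 1 / (1 + 10^+0.80 + 10^-1.41)
   = 1 / (1 + 6.3096 + 0.038905) = 1/7.3485 = 0.1361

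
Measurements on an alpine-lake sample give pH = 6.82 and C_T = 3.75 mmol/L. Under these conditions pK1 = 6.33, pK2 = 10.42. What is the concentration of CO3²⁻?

α₂ = 1 / (1 + [H⁺]/K2 + [H⁺]²/(K1K2)) = 1 / (1 + 10^+3.60 + 10^+3.11)
   = 1 / (1 + 3981.1 + 1288.2) = 1/5270.3 = 0.0001897
[CO3²⁻] = α₂ × DIC = 0.0001897 × 3.75 = 0.000712 mmol/L = 0.712 μmol/L

[CO3²⁻] = 0.712 μmol/L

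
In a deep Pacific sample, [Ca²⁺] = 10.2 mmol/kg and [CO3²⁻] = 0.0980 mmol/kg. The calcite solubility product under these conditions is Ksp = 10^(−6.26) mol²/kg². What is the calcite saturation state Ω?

Ksp = 10^(−6.26) = 5.495×10^-7
Ω = [Ca²⁺][CO3²⁻]/Ksp = (10.2×10^-3)(0.0980×10^-3) / 5.495×10^-7 = 1.82

Ω = 1.82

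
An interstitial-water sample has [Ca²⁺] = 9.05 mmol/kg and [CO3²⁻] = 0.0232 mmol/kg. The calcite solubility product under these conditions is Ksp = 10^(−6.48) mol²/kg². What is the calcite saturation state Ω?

Ω = 0.634

Ksp = 10^(−6.48) = 3.311×10^-7
Ω = [Ca²⁺][CO3²⁻]/Ksp = (9.05×10^-3)(0.0232×10^-3) / 3.311×10^-7 = 0.634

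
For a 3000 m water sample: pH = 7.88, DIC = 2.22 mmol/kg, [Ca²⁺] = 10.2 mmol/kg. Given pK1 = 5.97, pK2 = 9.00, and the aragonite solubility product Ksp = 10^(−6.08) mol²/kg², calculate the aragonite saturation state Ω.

α₂ = 1 / (1 + [H⁺]/K2 + [H⁺]²/(K1K2)) = 1 / (1 + 10^+1.12 + 10^-0.79)
   = 1 / (1 + 13.183 + 0.16218) = 1/14.345 = 0.06971
[CO3²⁻] = α₂ × DIC = 0.06971 × 2.22 = 0.1548 mmol/kg
Ksp = 10^(−6.08) = 8.318×10^-7
Ω = [Ca²⁺][CO3²⁻]/Ksp = (10.2×10^-3)(1.548×10^-4) / 8.318×10^-7 = 1.90

Ω = 1.90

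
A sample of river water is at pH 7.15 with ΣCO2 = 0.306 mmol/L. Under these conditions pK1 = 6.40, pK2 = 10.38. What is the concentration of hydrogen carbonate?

[HCO3⁻] = 0.260 mmol/L

α₁ = 1 / (1 + [H⁺]/K1 + K2/[H⁺]) = 1 / (1 + 10^-0.75 + 10^-3.23)
   = 1 / (1 + 0.17783 + 0.00058884) = 1/1.1784 = 0.8486
[HCO3⁻] = α₁ × DIC = 0.8486 × 0.306 = 0.260 mmol/L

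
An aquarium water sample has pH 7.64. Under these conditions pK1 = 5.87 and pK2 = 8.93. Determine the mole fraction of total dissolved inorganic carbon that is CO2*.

α₀ = 1 / (1 + K1/[H⁺] + K1K2/[H⁺]²) = 1 / (1 + 10^+1.77 + 10^+0.48)
   = 1 / (1 + 58.884 + 3.0200) = 1/62.904 = 0.01590

α₀ = 0.0159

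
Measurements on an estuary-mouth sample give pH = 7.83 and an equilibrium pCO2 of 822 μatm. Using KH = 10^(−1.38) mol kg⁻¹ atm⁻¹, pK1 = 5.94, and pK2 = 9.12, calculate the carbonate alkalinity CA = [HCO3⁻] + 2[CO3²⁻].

[CO2*] = KH · pCO2 = 10^(−1.38) × 822×10^-6 = 3.427×10^-5 mol/kg
α₀ = 1/(1 + K1/[H⁺] + K1K2/[H⁺]²) = 1/(1 + 10^+1.89 + 10^+0.60) = 0.01211
DIC = [CO2*]/α₀ = 3.427×10^-5 / 0.01211 = 2.831 mmol/kg
CA = (α₁ + 2α₂)·DIC = (0.9397 + 2×0.04819) × 2.831 = 2.93 mmol/kg

CA = 2.93 mmol/kg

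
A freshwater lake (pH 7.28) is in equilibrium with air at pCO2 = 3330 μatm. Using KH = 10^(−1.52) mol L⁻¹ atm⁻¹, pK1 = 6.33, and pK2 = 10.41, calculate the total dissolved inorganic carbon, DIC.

DIC = 0.998 mmol/L

[CO2*] = KH · pCO2 = 10^(−1.52) × 3330×10^-6 = 1.006×10^-4 mol/L
α₀ = 1/(1 + K1/[H⁺] + K1K2/[H⁺]²) = 1/(1 + 10^+0.95 + 10^-2.18) = 0.1008
DIC = [CO2*]/α₀ = 1.006×10^-4 / 0.1008 = 0.998 mmol/L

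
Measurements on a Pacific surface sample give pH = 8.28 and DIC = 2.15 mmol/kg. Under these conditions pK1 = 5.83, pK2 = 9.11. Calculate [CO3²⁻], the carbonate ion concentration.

α₂ = 1 / (1 + [H⁺]/K2 + [H⁺]²/(K1K2)) = 1 / (1 + 10^+0.83 + 10^-1.62)
   = 1 / (1 + 6.7608 + 0.023988) = 1/7.7848 = 0.1285
[CO3²⁻] = α₂ × DIC = 0.1285 × 2.15 = 0.276 mmol/kg

[CO3²⁻] = 0.276 mmol/kg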